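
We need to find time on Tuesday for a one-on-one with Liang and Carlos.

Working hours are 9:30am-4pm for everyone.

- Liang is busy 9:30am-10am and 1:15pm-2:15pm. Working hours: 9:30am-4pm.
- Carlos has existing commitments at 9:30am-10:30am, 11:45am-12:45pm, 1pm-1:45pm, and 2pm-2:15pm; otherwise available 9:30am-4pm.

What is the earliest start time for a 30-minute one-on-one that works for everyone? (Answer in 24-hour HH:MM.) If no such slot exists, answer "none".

10:30

Liang free within 09:30–16:00: 10:00–13:15, 14:15–16:00.
Carlos free within 09:30–16:00: 10:30–11:45, 12:45–13:00, 13:45–14:00, 14:15–16:00.
Liang ∩ Carlos: 10:30–11:45, 12:45–13:00, 14:15–16:00.
Windows ≥ 30 min: 10:30–11:45, 14:15–16:00.
Earliest such window starts at 10:30.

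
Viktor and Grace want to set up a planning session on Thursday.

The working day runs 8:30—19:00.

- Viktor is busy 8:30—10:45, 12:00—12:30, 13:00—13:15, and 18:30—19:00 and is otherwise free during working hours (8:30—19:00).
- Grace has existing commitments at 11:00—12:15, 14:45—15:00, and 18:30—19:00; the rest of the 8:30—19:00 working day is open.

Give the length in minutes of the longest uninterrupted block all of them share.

210 minutes

Viktor free within 08:30–19:00: 10:45–12:00, 12:30–13:00, 13:15–18:30.
Grace free within 08:30–19:00: 08:30–11:00, 12:15–14:45, 15:00–18:30.
Viktor ∩ Grace: 10:45–11:00, 12:30–13:00, 13:15–14:45, 15:00–18:30.
Common window lengths: 15, 30, 90, 210 min; longest is 210.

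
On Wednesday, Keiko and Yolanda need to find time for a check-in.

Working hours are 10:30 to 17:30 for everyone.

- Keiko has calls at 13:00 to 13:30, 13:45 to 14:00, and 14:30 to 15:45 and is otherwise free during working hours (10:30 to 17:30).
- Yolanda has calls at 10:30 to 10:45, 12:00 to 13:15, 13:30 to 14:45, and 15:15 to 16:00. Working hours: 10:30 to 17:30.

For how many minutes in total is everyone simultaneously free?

Keiko free within 10:30–17:30: 10:30–13:00, 13:30–13:45, 14:00–14:30, 15:45–17:30.
Yolanda free within 10:30–17:30: 10:45–12:00, 13:15–13:30, 14:45–15:15, 16:00–17:30.
Keiko ∩ Yolanda: 10:45–12:00, 16:00–17:30.
Total common minutes: 75 + 90 = 165.

165 minutes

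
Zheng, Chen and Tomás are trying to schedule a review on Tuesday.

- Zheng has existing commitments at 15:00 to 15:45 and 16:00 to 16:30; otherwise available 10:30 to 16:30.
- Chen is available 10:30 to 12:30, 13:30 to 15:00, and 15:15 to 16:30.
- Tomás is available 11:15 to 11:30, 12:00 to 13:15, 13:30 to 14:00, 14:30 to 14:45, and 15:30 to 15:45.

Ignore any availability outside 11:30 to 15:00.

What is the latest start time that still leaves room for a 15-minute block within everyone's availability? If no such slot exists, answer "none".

Zheng free within 10:30–16:30: 10:30–15:00, 15:45–16:00.
Zheng ∩ Chen: 10:30–12:30, 13:30–15:00, 15:45–16:00.
Zheng ∩ Chen ∩ Tomás: 11:15–11:30, 12:00–12:30, 13:30–14:00, 14:30–14:45.
Restricted to 11:30–15:00: 12:00–12:30, 13:30–14:00, 14:30–14:45.
Windows ≥ 15 min: 12:00–12:30, 13:30–14:00, 14:30–14:45.
Latest start in the last window 14:30–14:45 is 14:45 − 15 min = 14:30.

14:30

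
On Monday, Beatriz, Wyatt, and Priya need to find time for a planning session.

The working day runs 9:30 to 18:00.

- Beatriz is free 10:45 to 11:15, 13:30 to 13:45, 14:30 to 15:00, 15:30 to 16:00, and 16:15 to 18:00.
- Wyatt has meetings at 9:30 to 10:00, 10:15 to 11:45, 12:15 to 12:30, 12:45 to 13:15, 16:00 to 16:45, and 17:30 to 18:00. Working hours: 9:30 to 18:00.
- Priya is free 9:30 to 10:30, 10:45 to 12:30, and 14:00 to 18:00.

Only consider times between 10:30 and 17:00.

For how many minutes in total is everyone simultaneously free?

75 minutes

Wyatt free within 09:30–18:00: 10:00–10:15, 11:45–12:15, 12:30–12:45, 13:15–16:00, 16:45–17:30.
Beatriz ∩ Wyatt: 13:30–13:45, 14:30–15:00, 15:30–16:00, 16:45–17:30.
Beatriz ∩ Wyatt ∩ Priya: 14:30–15:00, 15:30–16:00, 16:45–17:30.
Restricted to 10:30–17:00: 14:30–15:00, 15:30–16:00, 16:45–17:00.
Total common minutes: 30 + 30 + 15 = 75.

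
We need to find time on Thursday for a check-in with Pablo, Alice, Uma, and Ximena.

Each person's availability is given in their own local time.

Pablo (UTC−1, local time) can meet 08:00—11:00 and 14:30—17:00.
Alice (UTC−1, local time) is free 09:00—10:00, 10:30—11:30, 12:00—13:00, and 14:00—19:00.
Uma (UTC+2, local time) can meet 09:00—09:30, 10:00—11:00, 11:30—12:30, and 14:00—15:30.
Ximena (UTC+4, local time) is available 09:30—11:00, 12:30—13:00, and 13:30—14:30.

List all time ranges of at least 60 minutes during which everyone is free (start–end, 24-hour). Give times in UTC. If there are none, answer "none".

Pablo → UTC: 09:00–12:00, 15:30–18:00.
Alice → UTC: 10:00–11:00, 11:30–12:30, 13:00–14:00, 15:00–20:00.
Uma → UTC: 07:00–07:30, 08:00–09:00, 09:30–10:30, 12:00–13:30.
Ximena → UTC: 05:30–07:00, 08:30–09:00, 09:30–10:30.
Pablo ∩ Alice: 10:00–11:00, 11:30–12:00, 15:30–18:00.
Pablo ∩ Alice ∩ Uma: 10:00–10:30.
Pablo ∩ Alice ∩ Uma ∩ Ximena: 10:00–10:30.
Windows ≥ 60 min: (none).

none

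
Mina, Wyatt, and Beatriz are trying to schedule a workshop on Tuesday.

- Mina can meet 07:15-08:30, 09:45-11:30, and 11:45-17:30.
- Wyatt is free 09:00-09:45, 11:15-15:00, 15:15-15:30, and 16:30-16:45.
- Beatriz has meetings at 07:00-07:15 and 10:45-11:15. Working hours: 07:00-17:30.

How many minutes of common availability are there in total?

240 minutes

Beatriz free within 07:00–17:30: 07:15–10:45, 11:15–17:30.
Mina ∩ Wyatt: 11:15–11:30, 11:45–15:00, 15:15–15:30, 16:30–16:45.
Mina ∩ Wyatt ∩ Beatriz: 11:15–11:30, 11:45–15:00, 15:15–15:30, 16:30–16:45.
Total common minutes: 15 + 195 + 15 + 15 = 240.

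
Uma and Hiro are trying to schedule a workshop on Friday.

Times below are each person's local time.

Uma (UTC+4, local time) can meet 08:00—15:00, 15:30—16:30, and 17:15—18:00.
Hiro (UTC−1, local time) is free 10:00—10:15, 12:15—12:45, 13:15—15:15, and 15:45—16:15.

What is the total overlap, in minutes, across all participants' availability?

Uma → UTC: 04:00–11:00, 11:30–12:30, 13:15–14:00.
Hiro → UTC: 11:00–11:15, 13:15–13:45, 14:15–16:15, 16:45–17:15.
Uma ∩ Hiro: 13:15–13:45.
Total common minutes: 30.

30 minutes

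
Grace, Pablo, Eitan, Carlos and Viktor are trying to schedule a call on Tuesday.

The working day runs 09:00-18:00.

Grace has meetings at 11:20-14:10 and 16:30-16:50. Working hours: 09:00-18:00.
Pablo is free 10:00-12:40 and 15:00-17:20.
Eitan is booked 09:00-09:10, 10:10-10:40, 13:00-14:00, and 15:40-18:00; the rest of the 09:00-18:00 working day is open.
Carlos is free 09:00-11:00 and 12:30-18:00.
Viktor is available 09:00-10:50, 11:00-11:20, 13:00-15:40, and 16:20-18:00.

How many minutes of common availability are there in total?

Grace free within 09:00–18:00: 09:00–11:20, 14:10–16:30, 16:50–18:00.
Eitan free within 09:00–18:00: 09:10–10:10, 10:40–13:00, 14:00–15:40.
Grace ∩ Pablo: 10:00–11:20, 15:00–16:30, 16:50–17:20.
Grace ∩ Pablo ∩ Eitan: 10:00–10:10, 10:40–11:20, 15:00–15:40.
Grace ∩ Pablo ∩ Eitan ∩ Carlos: 10:00–10:10, 10:40–11:00, 15:00–15:40.
Grace ∩ Pablo ∩ Eitan ∩ Carlos ∩ Viktor: 10:00–10:10, 10:40–10:50, 15:00–15:40.
Total common minutes: 10 + 10 + 40 = 60.

60 minutes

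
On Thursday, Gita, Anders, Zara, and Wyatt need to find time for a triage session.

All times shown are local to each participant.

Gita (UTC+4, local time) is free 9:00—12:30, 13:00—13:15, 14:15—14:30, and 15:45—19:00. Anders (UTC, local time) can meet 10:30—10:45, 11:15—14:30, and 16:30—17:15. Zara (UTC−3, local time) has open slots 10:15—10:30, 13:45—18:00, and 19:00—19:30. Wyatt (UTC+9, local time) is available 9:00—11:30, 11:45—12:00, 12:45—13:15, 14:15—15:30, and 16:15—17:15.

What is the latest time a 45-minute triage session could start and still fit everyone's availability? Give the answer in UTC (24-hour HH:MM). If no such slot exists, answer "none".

Gita → UTC: 05:00–08:30, 09:00–09:15, 10:15–10:30, 11:45–15:00.
Anders → UTC: 10:30–10:45, 11:15–14:30, 16:30–17:15.
Zara → UTC: 13:15–13:30, 16:45–21:00, 22:00–22:30.
Wyatt → UTC: 00:00–02:30, 02:45–03:00, 03:45–04:15, 05:15–06:30, 07:15–08:15.
Gita ∩ Anders: 11:45–14:30.
Gita ∩ Anders ∩ Zara: 13:15–13:30.
Gita ∩ Anders ∩ Zara ∩ Wyatt: (none).
Windows ≥ 45 min: (none).

none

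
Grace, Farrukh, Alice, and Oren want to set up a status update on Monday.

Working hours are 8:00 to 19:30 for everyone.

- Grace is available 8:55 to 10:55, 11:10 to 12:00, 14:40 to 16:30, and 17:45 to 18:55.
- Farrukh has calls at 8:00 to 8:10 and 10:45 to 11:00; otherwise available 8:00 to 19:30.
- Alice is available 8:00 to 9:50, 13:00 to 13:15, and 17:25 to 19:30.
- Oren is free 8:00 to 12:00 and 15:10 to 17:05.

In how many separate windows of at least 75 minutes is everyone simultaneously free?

0

Farrukh free within 08:00–19:30: 08:10–10:45, 11:00–19:30.
Grace ∩ Farrukh: 08:55–10:45, 11:10–12:00, 14:40–16:30, 17:45–18:55.
Grace ∩ Farrukh ∩ Alice: 08:55–09:50, 17:45–18:55.
Grace ∩ Farrukh ∩ Alice ∩ Oren: 08:55–09:50.
Windows ≥ 75 min: (none).
That's 0 windows.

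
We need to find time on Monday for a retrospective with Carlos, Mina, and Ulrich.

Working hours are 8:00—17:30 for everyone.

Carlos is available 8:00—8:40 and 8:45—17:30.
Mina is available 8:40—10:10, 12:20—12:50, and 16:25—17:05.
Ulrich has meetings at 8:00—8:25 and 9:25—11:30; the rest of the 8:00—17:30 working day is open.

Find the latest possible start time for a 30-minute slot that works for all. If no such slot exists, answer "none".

Ulrich free within 08:00–17:30: 08:25–09:25, 11:30–17:30.
Carlos ∩ Mina: 08:45–10:10, 12:20–12:50, 16:25–17:05.
Carlos ∩ Mina ∩ Ulrich: 08:45–09:25, 12:20–12:50, 16:25–17:05.
Windows ≥ 30 min: 08:45–09:25, 12:20–12:50, 16:25–17:05.
Latest start in the last window 16:25–17:05 is 17:05 − 30 min = 16:35.

16:35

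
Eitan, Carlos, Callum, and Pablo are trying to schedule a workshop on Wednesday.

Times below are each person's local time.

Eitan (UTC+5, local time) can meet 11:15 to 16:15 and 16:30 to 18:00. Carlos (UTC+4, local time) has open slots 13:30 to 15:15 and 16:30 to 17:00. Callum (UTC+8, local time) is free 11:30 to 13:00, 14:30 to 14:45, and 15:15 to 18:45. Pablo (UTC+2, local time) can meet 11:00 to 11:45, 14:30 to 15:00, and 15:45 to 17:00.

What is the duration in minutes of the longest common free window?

15 minutes

Eitan → UTC: 06:15–11:15, 11:30–13:00.
Carlos → UTC: 09:30–11:15, 12:30–13:00.
Callum → UTC: 03:30–05:00, 06:30–06:45, 07:15–10:45.
Pablo → UTC: 09:00–09:45, 12:30–13:00, 13:45–15:00.
Eitan ∩ Carlos: 09:30–11:15, 12:30–13:00.
Eitan ∩ Carlos ∩ Callum: 09:30–10:45.
Eitan ∩ Carlos ∩ Callum ∩ Pablo: 09:30–09:45.
Single common window of 15 minutes.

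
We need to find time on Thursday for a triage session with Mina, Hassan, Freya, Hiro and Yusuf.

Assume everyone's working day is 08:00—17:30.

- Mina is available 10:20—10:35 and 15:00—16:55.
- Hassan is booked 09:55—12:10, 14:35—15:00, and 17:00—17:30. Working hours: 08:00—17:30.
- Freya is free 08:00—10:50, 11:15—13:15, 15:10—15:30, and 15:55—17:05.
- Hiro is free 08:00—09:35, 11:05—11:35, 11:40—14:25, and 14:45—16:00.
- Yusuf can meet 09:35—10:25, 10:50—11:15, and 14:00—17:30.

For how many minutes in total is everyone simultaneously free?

25 minutes

Hassan free within 08:00–17:30: 08:00–09:55, 12:10–14:35, 15:00–17:00.
Mina ∩ Hassan: 15:00–16:55.
Mina ∩ Hassan ∩ Freya: 15:10–15:30, 15:55–16:55.
Mina ∩ Hassan ∩ Freya ∩ Hiro: 15:10–15:30, 15:55–16:00.
Mina ∩ Hassan ∩ Freya ∩ Hiro ∩ Yusuf: 15:10–15:30, 15:55–16:00.
Total common minutes: 20 + 5 = 25.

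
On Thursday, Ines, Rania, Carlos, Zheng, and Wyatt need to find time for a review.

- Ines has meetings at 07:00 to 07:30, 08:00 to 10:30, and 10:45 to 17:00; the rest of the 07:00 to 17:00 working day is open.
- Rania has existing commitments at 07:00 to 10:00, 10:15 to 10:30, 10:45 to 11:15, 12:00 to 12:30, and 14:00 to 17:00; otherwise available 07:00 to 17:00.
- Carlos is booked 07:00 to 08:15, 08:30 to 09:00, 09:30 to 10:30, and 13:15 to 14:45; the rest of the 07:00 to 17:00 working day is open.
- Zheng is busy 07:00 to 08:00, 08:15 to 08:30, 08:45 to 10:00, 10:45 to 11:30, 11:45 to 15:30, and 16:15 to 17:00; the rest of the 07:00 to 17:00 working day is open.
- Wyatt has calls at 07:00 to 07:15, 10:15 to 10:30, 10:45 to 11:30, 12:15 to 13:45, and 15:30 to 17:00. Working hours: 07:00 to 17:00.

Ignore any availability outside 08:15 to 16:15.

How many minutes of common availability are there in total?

15 minutes

Ines free within 07:00–17:00: 07:30–08:00, 10:30–10:45.
Rania free within 07:00–17:00: 10:00–10:15, 10:30–10:45, 11:15–12:00, 12:30–14:00.
Carlos free within 07:00–17:00: 08:15–08:30, 09:00–09:30, 10:30–13:15, 14:45–17:00.
Zheng free within 07:00–17:00: 08:00–08:15, 08:30–08:45, 10:00–10:45, 11:30–11:45, 15:30–16:15.
Wyatt free within 07:00–17:00: 07:15–10:15, 10:30–10:45, 11:30–12:15, 13:45–15:30.
Ines ∩ Rania: 10:30–10:45.
Ines ∩ Rania ∩ Carlos: 10:30–10:45.
Ines ∩ Rania ∩ Carlos ∩ Zheng: 10:30–10:45.
Ines ∩ Rania ∩ Carlos ∩ Zheng ∩ Wyatt: 10:30–10:45.
Restricted to 08:15–16:15: 10:30–10:45.
Total common minutes: 15.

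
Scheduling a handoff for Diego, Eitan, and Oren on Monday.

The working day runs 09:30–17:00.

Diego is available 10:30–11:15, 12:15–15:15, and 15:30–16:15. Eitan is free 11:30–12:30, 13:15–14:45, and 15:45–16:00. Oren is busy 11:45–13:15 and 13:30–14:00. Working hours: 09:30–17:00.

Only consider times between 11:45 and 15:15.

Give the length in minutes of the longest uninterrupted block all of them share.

45 minutes

Oren free within 09:30–17:00: 09:30–11:45, 13:15–13:30, 14:00–17:00.
Diego ∩ Eitan: 12:15–12:30, 13:15–14:45, 15:45–16:00.
Diego ∩ Eitan ∩ Oren: 13:15–13:30, 14:00–14:45, 15:45–16:00.
Restricted to 11:45–15:15: 13:15–13:30, 14:00–14:45.
Common window lengths: 15, 45 min; longest is 45.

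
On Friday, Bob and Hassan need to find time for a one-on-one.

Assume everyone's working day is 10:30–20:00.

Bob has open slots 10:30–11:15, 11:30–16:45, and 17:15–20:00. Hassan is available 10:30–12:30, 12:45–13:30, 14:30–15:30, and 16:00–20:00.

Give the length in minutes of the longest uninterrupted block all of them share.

165 minutes

Bob ∩ Hassan: 10:30–11:15, 11:30–12:30, 12:45–13:30, 14:30–15:30, 16:00–16:45, 17:15–20:00.
Common window lengths: 45, 60, 45, 60, 45, 165 min; longest is 165.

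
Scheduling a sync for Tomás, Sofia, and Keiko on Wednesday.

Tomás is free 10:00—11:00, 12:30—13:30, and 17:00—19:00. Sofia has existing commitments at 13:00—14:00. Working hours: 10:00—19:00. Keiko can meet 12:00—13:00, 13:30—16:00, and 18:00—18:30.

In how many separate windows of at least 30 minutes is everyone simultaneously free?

2

Sofia free within 10:00–19:00: 10:00–13:00, 14:00–19:00.
Tomás ∩ Sofia: 10:00–11:00, 12:30–13:00, 17:00–19:00.
Tomás ∩ Sofia ∩ Keiko: 12:30–13:00, 18:00–18:30.
Windows ≥ 30 min: 12:30–13:00, 18:00–18:30.
That's 2 windows.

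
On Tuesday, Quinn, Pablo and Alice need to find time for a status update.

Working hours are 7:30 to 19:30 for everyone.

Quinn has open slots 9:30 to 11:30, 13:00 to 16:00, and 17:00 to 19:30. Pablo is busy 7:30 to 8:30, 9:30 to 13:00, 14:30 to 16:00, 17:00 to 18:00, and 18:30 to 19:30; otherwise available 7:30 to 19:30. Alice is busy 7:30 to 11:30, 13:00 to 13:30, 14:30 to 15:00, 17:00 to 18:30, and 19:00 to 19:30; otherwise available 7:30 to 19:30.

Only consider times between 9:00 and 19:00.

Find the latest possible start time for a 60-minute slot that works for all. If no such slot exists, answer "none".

13:30

Pablo free within 07:30–19:30: 08:30–09:30, 13:00–14:30, 16:00–17:00, 18:00–18:30.
Alice free within 07:30–19:30: 11:30–13:00, 13:30–14:30, 15:00–17:00, 18:30–19:00.
Quinn ∩ Pablo: 13:00–14:30, 18:00–18:30.
Quinn ∩ Pablo ∩ Alice: 13:30–14:30.
Restricted to 09:00–19:00: 13:30–14:30.
Windows ≥ 60 min: 13:30–14:30.
Latest start in the last window 13:30–14:30 is 14:30 − 60 min = 13:30.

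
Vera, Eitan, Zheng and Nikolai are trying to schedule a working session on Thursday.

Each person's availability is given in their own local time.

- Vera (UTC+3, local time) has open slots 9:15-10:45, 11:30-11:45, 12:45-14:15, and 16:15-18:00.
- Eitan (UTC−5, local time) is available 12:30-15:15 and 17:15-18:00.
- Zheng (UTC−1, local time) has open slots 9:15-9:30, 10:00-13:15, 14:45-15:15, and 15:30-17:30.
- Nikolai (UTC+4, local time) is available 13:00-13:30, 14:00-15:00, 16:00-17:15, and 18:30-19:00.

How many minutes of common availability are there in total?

Vera → UTC: 06:15–07:45, 08:30–08:45, 09:45–11:15, 13:15–15:00.
Eitan → UTC: 17:30–20:15, 22:15–23:00.
Zheng → UTC: 10:15–10:30, 11:00–14:15, 15:45–16:15, 16:30–18:30.
Nikolai → UTC: 09:00–09:30, 10:00–11:00, 12:00–13:15, 14:30–15:00.
Vera ∩ Eitan: (none).
Vera ∩ Eitan ∩ Zheng: (none).
Vera ∩ Eitan ∩ Zheng ∩ Nikolai: (none).
Total common minutes: 0.

0 minutes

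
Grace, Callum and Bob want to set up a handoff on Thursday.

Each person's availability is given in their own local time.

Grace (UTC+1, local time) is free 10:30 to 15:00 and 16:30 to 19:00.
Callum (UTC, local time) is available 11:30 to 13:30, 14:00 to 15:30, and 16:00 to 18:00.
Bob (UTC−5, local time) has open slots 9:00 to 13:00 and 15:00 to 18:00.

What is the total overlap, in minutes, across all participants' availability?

120 minutes

Grace → UTC: 09:30–14:00, 15:30–18:00.
Callum → UTC: 11:30–13:30, 14:00–15:30, 16:00–18:00.
Bob → UTC: 14:00–18:00, 20:00–23:00.
Grace ∩ Callum: 11:30–13:30, 16:00–18:00.
Grace ∩ Callum ∩ Bob: 16:00–18:00.
Total common minutes: 120.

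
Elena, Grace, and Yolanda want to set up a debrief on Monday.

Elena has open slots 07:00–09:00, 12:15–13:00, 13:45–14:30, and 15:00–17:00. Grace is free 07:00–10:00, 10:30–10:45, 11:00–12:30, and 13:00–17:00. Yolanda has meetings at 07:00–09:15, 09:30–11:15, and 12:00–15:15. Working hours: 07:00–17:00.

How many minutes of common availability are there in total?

105 minutes

Yolanda free within 07:00–17:00: 09:15–09:30, 11:15–12:00, 15:15–17:00.
Elena ∩ Grace: 07:00–09:00, 12:15–12:30, 13:45–14:30, 15:00–17:00.
Elena ∩ Grace ∩ Yolanda: 15:15–17:00.
Total common minutes: 105.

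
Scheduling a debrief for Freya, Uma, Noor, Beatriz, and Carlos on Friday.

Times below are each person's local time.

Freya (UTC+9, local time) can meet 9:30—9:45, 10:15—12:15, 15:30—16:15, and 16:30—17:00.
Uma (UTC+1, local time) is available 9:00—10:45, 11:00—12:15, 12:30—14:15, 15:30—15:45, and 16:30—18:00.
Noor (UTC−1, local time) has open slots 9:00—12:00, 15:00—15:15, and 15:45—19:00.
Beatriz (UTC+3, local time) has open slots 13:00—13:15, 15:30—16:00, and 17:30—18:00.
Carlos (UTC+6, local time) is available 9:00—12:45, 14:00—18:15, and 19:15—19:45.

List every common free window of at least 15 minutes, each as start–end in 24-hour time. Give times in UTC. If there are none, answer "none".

Freya → UTC: 00:30–00:45, 01:15–03:15, 06:30–07:15, 07:30–08:00.
Uma → UTC: 08:00–09:45, 10:00–11:15, 11:30–13:15, 14:30–14:45, 15:30–17:00.
Noor → UTC: 10:00–13:00, 16:00–16:15, 16:45–20:00.
Beatriz → UTC: 10:00–10:15, 12:30–13:00, 14:30–15:00.
Carlos → UTC: 03:00–06:45, 08:00–12:15, 13:15–13:45.
Freya ∩ Uma: (none).
Freya ∩ Uma ∩ Noor: (none).
Freya ∩ Uma ∩ Noor ∩ Beatriz: (none).
Freya ∩ Uma ∩ Noor ∩ Beatriz ∩ Carlos: (none).
Windows ≥ 15 min: (none).

none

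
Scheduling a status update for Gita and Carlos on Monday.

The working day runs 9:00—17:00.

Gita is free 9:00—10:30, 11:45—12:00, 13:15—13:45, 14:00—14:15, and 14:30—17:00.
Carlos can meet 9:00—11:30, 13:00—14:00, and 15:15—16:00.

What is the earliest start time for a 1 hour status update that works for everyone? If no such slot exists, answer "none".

09:00

Gita ∩ Carlos: 09:00–10:30, 13:15–13:45, 15:15–16:00.
Windows ≥ 60 min: 09:00–10:30.
Earliest such window starts at 09:00.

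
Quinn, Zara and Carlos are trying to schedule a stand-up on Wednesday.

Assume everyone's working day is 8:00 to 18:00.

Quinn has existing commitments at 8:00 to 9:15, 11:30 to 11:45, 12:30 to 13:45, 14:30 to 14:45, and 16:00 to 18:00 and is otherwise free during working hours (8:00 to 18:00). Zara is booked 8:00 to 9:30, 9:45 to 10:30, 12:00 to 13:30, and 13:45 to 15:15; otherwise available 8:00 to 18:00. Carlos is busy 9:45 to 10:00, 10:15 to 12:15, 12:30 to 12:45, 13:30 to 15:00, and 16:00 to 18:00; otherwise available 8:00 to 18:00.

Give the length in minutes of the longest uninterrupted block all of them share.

45 minutes

Quinn free within 08:00–18:00: 09:15–11:30, 11:45–12:30, 13:45–14:30, 14:45–16:00.
Zara free within 08:00–18:00: 09:30–09:45, 10:30–12:00, 13:30–13:45, 15:15–18:00.
Carlos free within 08:00–18:00: 08:00–09:45, 10:00–10:15, 12:15–12:30, 12:45–13:30, 15:00–16:00.
Quinn ∩ Zara: 09:30–09:45, 10:30–11:30, 11:45–12:00, 15:15–16:00.
Quinn ∩ Zara ∩ Carlos: 09:30–09:45, 15:15–16:00.
Common window lengths: 15, 45 min; longest is 45.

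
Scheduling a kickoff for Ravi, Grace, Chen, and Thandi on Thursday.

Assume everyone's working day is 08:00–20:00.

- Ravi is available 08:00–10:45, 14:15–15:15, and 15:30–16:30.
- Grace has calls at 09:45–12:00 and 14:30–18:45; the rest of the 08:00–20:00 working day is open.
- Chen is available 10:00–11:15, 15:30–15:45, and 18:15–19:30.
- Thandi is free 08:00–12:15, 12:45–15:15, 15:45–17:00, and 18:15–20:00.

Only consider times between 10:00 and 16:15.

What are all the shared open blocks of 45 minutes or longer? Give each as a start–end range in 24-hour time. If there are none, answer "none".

Grace free within 08:00–20:00: 08:00–09:45, 12:00–14:30, 18:45–20:00.
Ravi ∩ Grace: 08:00–09:45, 14:15–14:30.
Ravi ∩ Grace ∩ Chen: (none).
Ravi ∩ Grace ∩ Chen ∩ Thandi: (none).
Restricted to 10:00–16:15: (none).
Windows ≥ 45 min: (none).

none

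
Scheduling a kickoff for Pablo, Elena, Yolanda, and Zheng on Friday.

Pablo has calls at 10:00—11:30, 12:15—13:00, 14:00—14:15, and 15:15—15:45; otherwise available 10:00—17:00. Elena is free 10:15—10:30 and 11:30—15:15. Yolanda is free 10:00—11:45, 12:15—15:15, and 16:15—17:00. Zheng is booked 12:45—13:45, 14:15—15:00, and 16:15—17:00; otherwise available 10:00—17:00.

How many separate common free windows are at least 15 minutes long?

Pablo free within 10:00–17:00: 11:30–12:15, 13:00–14:00, 14:15–15:15, 15:45–17:00.
Zheng free within 10:00–17:00: 10:00–12:45, 13:45–14:15, 15:00–16:15.
Pablo ∩ Elena: 11:30–12:15, 13:00–14:00, 14:15–15:15.
Pablo ∩ Elena ∩ Yolanda: 11:30–11:45, 13:00–14:00, 14:15–15:15.
Pablo ∩ Elena ∩ Yolanda ∩ Zheng: 11:30–11:45, 13:45–14:00, 15:00–15:15.
Windows ≥ 15 min: 11:30–11:45, 13:45–14:00, 15:00–15:15.
That's 3 windows.

3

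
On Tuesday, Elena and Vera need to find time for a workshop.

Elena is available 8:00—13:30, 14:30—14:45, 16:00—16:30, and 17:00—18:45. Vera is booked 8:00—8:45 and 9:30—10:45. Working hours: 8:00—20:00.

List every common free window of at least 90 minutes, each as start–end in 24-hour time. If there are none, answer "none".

10:45–13:30, 17:00–18:45

Vera free within 08:00–20:00: 08:45–09:30, 10:45–20:00.
Elena ∩ Vera: 08:45–09:30, 10:45–13:30, 14:30–14:45, 16:00–16:30, 17:00–18:45.
Windows ≥ 90 min: 10:45–13:30, 17:00–18:45.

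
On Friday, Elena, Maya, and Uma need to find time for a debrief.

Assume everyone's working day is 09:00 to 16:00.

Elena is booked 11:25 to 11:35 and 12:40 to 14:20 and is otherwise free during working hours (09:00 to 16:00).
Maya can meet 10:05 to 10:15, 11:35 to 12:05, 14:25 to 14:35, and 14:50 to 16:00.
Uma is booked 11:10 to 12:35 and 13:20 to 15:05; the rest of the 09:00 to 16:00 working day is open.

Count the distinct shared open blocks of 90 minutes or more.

0

Elena free within 09:00–16:00: 09:00–11:25, 11:35–12:40, 14:20–16:00.
Uma free within 09:00–16:00: 09:00–11:10, 12:35–13:20, 15:05–16:00.
Elena ∩ Maya: 10:05–10:15, 11:35–12:05, 14:25–14:35, 14:50–16:00.
Elena ∩ Maya ∩ Uma: 10:05–10:15, 15:05–16:00.
Windows ≥ 90 min: (none).
That's 0 windows.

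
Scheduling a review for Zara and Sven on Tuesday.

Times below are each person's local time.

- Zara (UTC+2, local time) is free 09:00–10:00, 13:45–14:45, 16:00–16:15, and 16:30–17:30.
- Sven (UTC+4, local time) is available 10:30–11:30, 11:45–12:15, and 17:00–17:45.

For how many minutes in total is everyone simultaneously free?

Zara → UTC: 07:00–08:00, 11:45–12:45, 14:00–14:15, 14:30–15:30.
Sven → UTC: 06:30–07:30, 07:45–08:15, 13:00–13:45.
Zara ∩ Sven: 07:00–07:30, 07:45–08:00.
Total common minutes: 30 + 15 = 45.

45 minutes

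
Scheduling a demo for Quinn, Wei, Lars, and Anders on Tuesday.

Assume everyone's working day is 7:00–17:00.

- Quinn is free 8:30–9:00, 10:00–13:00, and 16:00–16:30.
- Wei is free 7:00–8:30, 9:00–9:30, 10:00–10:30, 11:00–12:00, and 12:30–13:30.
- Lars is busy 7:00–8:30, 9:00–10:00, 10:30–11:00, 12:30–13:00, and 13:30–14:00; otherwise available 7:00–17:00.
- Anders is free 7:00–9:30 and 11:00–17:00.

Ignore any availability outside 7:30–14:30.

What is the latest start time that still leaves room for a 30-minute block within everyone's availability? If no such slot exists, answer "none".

Lars free within 07:00–17:00: 08:30–09:00, 10:00–10:30, 11:00–12:30, 13:00–13:30, 14:00–17:00.
Quinn ∩ Wei: 10:00–10:30, 11:00–12:00, 12:30–13:00.
Quinn ∩ Wei ∩ Lars: 10:00–10:30, 11:00–12:00.
Quinn ∩ Wei ∩ Lars ∩ Anders: 11:00–12:00.
Restricted to 07:30–14:30: 11:00–12:00.
Windows ≥ 30 min: 11:00–12:00.
Latest start in the last window 11:00–12:00 is 12:00 − 30 min = 11:30.

11:30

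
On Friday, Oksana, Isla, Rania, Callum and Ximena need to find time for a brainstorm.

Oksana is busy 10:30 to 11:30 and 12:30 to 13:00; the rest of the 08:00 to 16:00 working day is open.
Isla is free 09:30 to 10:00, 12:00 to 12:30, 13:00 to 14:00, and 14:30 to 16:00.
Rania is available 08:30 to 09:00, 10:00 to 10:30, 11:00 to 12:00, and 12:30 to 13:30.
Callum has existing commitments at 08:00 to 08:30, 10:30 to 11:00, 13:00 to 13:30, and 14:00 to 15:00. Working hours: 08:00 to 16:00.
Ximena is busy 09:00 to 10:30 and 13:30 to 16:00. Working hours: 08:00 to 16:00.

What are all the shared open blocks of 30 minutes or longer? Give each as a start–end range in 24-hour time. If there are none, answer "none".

Oksana free within 08:00–16:00: 08:00–10:30, 11:30–12:30, 13:00–16:00.
Callum free within 08:00–16:00: 08:30–10:30, 11:00–13:00, 13:30–14:00, 15:00–16:00.
Ximena free within 08:00–16:00: 08:00–09:00, 10:30–13:30.
Oksana ∩ Isla: 09:30–10:00, 12:00–12:30, 13:00–14:00, 14:30–16:00.
Oksana ∩ Isla ∩ Rania: 13:00–13:30.
Oksana ∩ Isla ∩ Rania ∩ Callum: (none).
Oksana ∩ Isla ∩ Rania ∩ Callum ∩ Ximena: (none).
Windows ≥ 30 min: (none).

none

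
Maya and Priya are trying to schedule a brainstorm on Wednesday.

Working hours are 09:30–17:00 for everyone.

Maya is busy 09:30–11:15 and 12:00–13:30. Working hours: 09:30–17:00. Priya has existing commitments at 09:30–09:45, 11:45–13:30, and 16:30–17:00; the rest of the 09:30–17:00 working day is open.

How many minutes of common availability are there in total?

210 minutes

Maya free within 09:30–17:00: 11:15–12:00, 13:30–17:00.
Priya free within 09:30–17:00: 09:45–11:45, 13:30–16:30.
Maya ∩ Priya: 11:15–11:45, 13:30–16:30.
Total common minutes: 30 + 180 = 210.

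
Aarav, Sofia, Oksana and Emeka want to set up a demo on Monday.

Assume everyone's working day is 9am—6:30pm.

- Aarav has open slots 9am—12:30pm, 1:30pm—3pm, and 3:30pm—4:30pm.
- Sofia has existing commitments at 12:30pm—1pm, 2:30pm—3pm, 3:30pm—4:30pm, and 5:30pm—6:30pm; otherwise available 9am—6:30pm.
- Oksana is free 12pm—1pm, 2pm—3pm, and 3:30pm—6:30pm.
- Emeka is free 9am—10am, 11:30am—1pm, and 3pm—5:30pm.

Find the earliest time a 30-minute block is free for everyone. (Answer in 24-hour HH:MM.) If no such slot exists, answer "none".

12:00

Sofia free within 09:00–18:30: 09:00–12:30, 13:00–14:30, 15:00–15:30, 16:30–17:30.
Aarav ∩ Sofia: 09:00–12:30, 13:30–14:30.
Aarav ∩ Sofia ∩ Oksana: 12:00–12:30, 14:00–14:30.
Aarav ∩ Sofia ∩ Oksana ∩ Emeka: 12:00–12:30.
Windows ≥ 30 min: 12:00–12:30.
Earliest such window starts at 12:00.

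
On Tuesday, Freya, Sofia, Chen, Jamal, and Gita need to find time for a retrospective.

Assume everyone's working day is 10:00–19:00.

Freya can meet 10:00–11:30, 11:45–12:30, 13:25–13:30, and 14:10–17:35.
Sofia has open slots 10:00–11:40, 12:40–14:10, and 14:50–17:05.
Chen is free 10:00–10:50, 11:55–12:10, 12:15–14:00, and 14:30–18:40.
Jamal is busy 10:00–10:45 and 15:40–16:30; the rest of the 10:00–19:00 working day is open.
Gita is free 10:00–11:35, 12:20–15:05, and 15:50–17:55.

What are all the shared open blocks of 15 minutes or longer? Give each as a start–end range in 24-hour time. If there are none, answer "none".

Jamal free within 10:00–19:00: 10:45–15:40, 16:30–19:00.
Freya ∩ Sofia: 10:00–11:30, 13:25–13:30, 14:50–17:05.
Freya ∩ Sofia ∩ Chen: 10:00–10:50, 13:25–13:30, 14:50–17:05.
Freya ∩ Sofia ∩ Chen ∩ Jamal: 10:45–10:50, 13:25–13:30, 14:50–15:40, 16:30–17:05.
Freya ∩ Sofia ∩ Chen ∩ Jamal ∩ Gita: 10:45–10:50, 13:25–13:30, 14:50–15:05, 16:30–17:05.
Windows ≥ 15 min: 14:50–15:05, 16:30–17:05.

14:50–15:05, 16:30–17:05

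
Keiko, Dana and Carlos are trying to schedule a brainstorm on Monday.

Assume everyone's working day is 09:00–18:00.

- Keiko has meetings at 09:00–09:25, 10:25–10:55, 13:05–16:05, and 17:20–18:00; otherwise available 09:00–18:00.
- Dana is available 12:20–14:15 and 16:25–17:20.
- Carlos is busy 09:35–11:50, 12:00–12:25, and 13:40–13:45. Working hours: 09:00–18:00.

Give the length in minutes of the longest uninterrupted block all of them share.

55 minutes

Keiko free within 09:00–18:00: 09:25–10:25, 10:55–13:05, 16:05–17:20.
Carlos free within 09:00–18:00: 09:00–09:35, 11:50–12:00, 12:25–13:40, 13:45–18:00.
Keiko ∩ Dana: 12:20–13:05, 16:25–17:20.
Keiko ∩ Dana ∩ Carlos: 12:25–13:05, 16:25–17:20.
Common window lengths: 40, 55 min; longest is 55.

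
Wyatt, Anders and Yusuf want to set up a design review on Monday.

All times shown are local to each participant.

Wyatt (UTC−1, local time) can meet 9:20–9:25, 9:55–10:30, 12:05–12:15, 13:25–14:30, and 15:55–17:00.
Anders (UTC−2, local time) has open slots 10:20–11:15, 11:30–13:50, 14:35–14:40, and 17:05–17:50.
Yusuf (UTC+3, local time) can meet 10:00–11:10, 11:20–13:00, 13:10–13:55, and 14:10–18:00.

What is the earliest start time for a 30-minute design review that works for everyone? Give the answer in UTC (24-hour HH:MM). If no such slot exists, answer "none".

14:25

Wyatt → UTC: 10:20–10:25, 10:55–11:30, 13:05–13:15, 14:25–15:30, 16:55–18:00.
Anders → UTC: 12:20–13:15, 13:30–15:50, 16:35–16:40, 19:05–19:50.
Yusuf → UTC: 07:00–08:10, 08:20–10:00, 10:10–10:55, 11:10–15:00.
Wyatt ∩ Anders: 13:05–13:15, 14:25–15:30.
Wyatt ∩ Anders ∩ Yusuf: 13:05–13:15, 14:25–15:00.
Windows ≥ 30 min: 14:25–15:00.
Earliest such window starts at 14:25.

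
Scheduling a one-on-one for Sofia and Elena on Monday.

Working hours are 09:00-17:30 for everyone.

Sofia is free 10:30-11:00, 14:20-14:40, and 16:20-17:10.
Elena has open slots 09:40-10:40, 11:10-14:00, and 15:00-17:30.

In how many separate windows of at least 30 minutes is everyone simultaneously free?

1

Sofia ∩ Elena: 10:30–10:40, 16:20–17:10.
Windows ≥ 30 min: 16:20–17:10.
That's 1 window.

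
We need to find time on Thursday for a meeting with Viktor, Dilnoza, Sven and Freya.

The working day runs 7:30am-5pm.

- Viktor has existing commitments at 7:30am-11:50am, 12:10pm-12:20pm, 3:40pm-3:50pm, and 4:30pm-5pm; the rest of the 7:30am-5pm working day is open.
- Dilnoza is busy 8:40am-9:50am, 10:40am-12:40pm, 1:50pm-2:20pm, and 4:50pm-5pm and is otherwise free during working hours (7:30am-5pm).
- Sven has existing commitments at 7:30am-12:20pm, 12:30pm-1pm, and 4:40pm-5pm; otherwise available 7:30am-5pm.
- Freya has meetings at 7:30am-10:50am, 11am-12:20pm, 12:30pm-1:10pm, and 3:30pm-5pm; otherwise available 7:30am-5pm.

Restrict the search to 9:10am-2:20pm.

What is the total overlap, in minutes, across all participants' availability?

40 minutes

Viktor free within 07:30–17:00: 11:50–12:10, 12:20–15:40, 15:50–16:30.
Dilnoza free within 07:30–17:00: 07:30–08:40, 09:50–10:40, 12:40–13:50, 14:20–16:50.
Sven free within 07:30–17:00: 12:20–12:30, 13:00–16:40.
Freya free within 07:30–17:00: 10:50–11:00, 12:20–12:30, 13:10–15:30.
Viktor ∩ Dilnoza: 12:40–13:50, 14:20–15:40, 15:50–16:30.
Viktor ∩ Dilnoza ∩ Sven: 13:00–13:50, 14:20–15:40, 15:50–16:30.
Viktor ∩ Dilnoza ∩ Sven ∩ Freya: 13:10–13:50, 14:20–15:30.
Restricted to 09:10–14:20: 13:10–13:50.
Total common minutes: 40.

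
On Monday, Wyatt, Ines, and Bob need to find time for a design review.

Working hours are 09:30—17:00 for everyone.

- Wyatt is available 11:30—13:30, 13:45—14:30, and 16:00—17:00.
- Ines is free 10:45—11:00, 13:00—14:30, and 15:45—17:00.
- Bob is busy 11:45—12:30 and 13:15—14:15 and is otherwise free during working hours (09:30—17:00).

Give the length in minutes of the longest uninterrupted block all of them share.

Bob free within 09:30–17:00: 09:30–11:45, 12:30–13:15, 14:15–17:00.
Wyatt ∩ Ines: 13:00–13:30, 13:45–14:30, 16:00–17:00.
Wyatt ∩ Ines ∩ Bob: 13:00–13:15, 14:15–14:30, 16:00–17:00.
Common window lengths: 15, 15, 60 min; longest is 60.

60 minutes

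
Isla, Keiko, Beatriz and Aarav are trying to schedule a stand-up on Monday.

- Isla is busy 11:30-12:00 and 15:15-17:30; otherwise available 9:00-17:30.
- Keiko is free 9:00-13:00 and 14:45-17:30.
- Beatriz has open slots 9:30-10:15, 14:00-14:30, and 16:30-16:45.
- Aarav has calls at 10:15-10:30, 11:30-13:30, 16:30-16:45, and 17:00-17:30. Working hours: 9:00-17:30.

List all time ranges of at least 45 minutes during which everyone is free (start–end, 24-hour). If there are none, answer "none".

09:30–10:15

Isla free within 09:00–17:30: 09:00–11:30, 12:00–15:15.
Aarav free within 09:00–17:30: 09:00–10:15, 10:30–11:30, 13:30–16:30, 16:45–17:00.
Isla ∩ Keiko: 09:00–11:30, 12:00–13:00, 14:45–15:15.
Isla ∩ Keiko ∩ Beatriz: 09:30–10:15.
Isla ∩ Keiko ∩ Beatriz ∩ Aarav: 09:30–10:15.
Windows ≥ 45 min: 09:30–10:15.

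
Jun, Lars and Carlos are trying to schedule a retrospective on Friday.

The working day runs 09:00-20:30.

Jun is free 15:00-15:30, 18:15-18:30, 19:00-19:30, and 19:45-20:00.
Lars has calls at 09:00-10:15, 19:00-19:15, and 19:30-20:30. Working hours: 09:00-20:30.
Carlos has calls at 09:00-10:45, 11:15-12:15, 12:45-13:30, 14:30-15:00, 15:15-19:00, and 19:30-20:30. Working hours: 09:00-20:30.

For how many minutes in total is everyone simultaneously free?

30 minutes

Lars free within 09:00–20:30: 10:15–19:00, 19:15–19:30.
Carlos free within 09:00–20:30: 10:45–11:15, 12:15–12:45, 13:30–14:30, 15:00–15:15, 19:00–19:30.
Jun ∩ Lars: 15:00–15:30, 18:15–18:30, 19:15–19:30.
Jun ∩ Lars ∩ Carlos: 15:00–15:15, 19:15–19:30.
Total common minutes: 15 + 15 = 30.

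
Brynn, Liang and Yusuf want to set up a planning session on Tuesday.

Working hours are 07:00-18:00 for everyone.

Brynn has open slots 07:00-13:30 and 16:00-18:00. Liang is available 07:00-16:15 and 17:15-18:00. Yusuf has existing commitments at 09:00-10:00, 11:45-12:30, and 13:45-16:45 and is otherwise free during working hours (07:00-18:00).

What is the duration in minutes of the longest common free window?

120 minutes

Yusuf free within 07:00–18:00: 07:00–09:00, 10:00–11:45, 12:30–13:45, 16:45–18:00.
Brynn ∩ Liang: 07:00–13:30, 16:00–16:15, 17:15–18:00.
Brynn ∩ Liang ∩ Yusuf: 07:00–09:00, 10:00–11:45, 12:30–13:30, 17:15–18:00.
Common window lengths: 120, 105, 60, 45 min; longest is 120.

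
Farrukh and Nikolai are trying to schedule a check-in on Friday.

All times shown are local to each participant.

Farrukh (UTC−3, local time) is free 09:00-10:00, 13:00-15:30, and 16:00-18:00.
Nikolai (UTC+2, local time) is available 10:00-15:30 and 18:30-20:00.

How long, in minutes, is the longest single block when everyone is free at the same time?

Farrukh → UTC: 12:00–13:00, 16:00–18:30, 19:00–21:00.
Nikolai → UTC: 08:00–13:30, 16:30–18:00.
Farrukh ∩ Nikolai: 12:00–13:00, 16:30–18:00.
Common window lengths: 60, 90 min; longest is 90.

90 minutes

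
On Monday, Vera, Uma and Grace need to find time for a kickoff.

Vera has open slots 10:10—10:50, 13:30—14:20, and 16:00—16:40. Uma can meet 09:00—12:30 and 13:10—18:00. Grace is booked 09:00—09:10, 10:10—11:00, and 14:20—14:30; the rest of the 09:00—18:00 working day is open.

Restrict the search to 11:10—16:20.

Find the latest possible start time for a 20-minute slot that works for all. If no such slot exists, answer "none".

16:00

Grace free within 09:00–18:00: 09:10–10:10, 11:00–14:20, 14:30–18:00.
Vera ∩ Uma: 10:10–10:50, 13:30–14:20, 16:00–16:40.
Vera ∩ Uma ∩ Grace: 13:30–14:20, 16:00–16:40.
Restricted to 11:10–16:20: 13:30–14:20, 16:00–16:20.
Windows ≥ 20 min: 13:30–14:20, 16:00–16:20.
Latest start in the last window 16:00–16:20 is 16:20 − 20 min = 16:00.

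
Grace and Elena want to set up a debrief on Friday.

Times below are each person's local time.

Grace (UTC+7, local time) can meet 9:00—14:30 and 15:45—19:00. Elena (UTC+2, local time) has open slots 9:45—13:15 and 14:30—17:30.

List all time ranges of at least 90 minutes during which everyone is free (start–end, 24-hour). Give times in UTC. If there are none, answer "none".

08:45–11:15

Grace → UTC: 02:00–07:30, 08:45–12:00.
Elena → UTC: 07:45–11:15, 12:30–15:30.
Grace ∩ Elena: 08:45–11:15.
Windows ≥ 90 min: 08:45–11:15.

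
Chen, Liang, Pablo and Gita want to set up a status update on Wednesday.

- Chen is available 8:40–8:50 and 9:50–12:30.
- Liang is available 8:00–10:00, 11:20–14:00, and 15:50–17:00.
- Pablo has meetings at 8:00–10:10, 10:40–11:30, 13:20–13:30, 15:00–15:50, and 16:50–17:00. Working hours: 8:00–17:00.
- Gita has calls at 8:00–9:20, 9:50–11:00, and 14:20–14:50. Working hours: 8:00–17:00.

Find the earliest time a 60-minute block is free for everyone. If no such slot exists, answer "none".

Pablo free within 08:00–17:00: 10:10–10:40, 11:30–13:20, 13:30–15:00, 15:50–16:50.
Gita free within 08:00–17:00: 09:20–09:50, 11:00–14:20, 14:50–17:00.
Chen ∩ Liang: 08:40–08:50, 09:50–10:00, 11:20–12:30.
Chen ∩ Liang ∩ Pablo: 11:30–12:30.
Chen ∩ Liang ∩ Pablo ∩ Gita: 11:30–12:30.
Windows ≥ 60 min: 11:30–12:30.
Earliest such window starts at 11:30.

11:30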